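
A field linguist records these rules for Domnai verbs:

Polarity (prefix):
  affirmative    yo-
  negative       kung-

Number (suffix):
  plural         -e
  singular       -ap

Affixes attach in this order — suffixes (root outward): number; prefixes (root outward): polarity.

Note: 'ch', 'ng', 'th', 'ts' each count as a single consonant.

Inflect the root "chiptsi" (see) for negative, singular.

kungchiptsiap

Attach polarity negative kung- → kungchiptsi.
Attach number singular -ap → kungchiptsiap.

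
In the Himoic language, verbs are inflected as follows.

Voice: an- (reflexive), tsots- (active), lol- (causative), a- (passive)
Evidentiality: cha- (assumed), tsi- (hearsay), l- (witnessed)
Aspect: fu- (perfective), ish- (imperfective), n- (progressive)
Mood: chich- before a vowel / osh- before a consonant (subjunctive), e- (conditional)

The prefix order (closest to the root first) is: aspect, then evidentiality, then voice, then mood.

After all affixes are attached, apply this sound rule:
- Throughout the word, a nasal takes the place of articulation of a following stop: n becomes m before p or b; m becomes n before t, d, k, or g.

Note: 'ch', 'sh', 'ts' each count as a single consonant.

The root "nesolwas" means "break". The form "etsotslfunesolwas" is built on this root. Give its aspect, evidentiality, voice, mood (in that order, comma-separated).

Segment: e-tsots-l-fu-nesolwas.
aspect: fu- → perfective.
evidentiality: l- → witnessed.
voice: tsots- → active.
mood: e- → conditional.

perfective, witnessed, active, conditional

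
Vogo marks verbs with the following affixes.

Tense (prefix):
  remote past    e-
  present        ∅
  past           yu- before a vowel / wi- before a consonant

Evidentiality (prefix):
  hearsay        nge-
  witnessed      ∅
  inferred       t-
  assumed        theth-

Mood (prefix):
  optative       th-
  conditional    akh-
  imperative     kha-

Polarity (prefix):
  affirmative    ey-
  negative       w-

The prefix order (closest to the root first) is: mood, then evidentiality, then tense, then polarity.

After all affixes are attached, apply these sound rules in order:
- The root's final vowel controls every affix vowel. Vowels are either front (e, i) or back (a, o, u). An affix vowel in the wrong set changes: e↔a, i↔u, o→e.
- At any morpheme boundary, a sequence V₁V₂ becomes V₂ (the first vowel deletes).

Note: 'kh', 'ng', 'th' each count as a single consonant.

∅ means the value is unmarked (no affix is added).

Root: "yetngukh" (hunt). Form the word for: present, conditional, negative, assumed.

Attach mood conditional akh- → akhyetngukh.
Attach evidentiality assumed theth- → thethakhyetngukh.
tense = present: zero marking, form stays thethakhyetngukh.
Attach polarity negative w- → wthethakhyetngukh.
Apply vowel harmony: wthethakhyetngukh → wthathakhyetngukh.
Vowel deletion: no change.

wthathakhyetngukh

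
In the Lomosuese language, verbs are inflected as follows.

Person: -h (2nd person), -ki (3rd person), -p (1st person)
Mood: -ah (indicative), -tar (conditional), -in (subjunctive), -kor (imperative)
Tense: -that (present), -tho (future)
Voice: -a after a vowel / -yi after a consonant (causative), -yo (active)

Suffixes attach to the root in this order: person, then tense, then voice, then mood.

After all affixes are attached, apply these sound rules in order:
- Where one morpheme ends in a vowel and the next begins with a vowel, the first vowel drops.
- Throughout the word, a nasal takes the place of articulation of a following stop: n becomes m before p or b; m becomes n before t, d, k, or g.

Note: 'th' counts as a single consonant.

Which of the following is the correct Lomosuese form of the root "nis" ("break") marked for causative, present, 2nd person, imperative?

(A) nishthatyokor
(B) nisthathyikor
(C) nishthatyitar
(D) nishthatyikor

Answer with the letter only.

D

Attach person 2nd person -h → nish.
Attach tense present -that → nishthat.
Attach voice causative -yi (after consonant 't') → nishthatyi.
Attach mood imperative -kor → nishthatyikor.
Vowel deletion: no change.
Nasal assimilation: no change.
So the correct form is nishthatyikor, option (D).
(B) nisthathyikor is wrong: it has the affixes in the wrong order.
(C) nishthatyitar is wrong: it uses conditional instead of imperative for mood.
(A) nishthatyokor is wrong: it uses active instead of causative for voice.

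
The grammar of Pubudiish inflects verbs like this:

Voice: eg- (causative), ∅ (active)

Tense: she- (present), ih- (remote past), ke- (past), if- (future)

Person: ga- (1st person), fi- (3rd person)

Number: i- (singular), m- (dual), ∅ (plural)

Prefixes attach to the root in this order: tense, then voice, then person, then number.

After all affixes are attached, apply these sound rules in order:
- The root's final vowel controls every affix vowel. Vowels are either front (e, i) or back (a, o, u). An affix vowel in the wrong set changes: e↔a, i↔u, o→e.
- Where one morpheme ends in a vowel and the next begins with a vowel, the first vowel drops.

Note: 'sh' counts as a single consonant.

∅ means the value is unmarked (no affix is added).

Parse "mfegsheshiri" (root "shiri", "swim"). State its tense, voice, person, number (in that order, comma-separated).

present, causative, 3rd person, dual

Segment: m-fi-eg-she-shiri.
tense: she- → present.
voice: eg- → causative.
person: fi- → 3rd person.
number: m- → dual.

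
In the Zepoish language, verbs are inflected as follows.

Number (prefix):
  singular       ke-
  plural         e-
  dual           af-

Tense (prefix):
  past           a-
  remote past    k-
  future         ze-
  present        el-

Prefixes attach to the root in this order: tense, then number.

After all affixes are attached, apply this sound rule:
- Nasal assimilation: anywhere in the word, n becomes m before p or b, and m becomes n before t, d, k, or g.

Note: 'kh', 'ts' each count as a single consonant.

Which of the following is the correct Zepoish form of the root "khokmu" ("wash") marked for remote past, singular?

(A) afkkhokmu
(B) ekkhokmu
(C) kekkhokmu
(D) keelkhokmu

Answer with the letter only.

C

Attach tense remote past k- → kkhokmu.
Attach number singular ke- → kekkhokmu.
Nasal assimilation: no change.
So the correct form is kekkhokmu, option (C).
(B) ekkhokmu is wrong: it uses plural instead of singular for number.
(D) keelkhokmu is wrong: it uses present instead of remote past for tense.
(A) afkkhokmu is wrong: it uses dual instead of singular for number.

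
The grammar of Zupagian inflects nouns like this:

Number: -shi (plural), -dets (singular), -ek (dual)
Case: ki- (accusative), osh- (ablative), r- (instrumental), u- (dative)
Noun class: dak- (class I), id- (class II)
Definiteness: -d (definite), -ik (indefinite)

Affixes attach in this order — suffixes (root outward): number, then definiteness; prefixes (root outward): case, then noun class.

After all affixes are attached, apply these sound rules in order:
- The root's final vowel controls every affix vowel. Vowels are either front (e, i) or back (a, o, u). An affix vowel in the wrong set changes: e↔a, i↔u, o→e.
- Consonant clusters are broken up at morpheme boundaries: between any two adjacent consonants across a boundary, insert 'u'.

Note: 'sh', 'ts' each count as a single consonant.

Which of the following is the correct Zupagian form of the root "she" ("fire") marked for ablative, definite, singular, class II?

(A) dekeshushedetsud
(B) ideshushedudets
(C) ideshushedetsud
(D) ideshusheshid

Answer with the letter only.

C

Attach case ablative osh- → oshshe.
Attach number singular -dets → oshshedets.
Attach definiteness definite -d → oshshedetsd.
Attach noun class class II id- → idoshshedetsd.
Apply vowel harmony: idoshshedetsd → ideshshedetsd.
Apply epenthesis: ideshshedetsd → ideshushedetsud.
So the correct form is ideshushedetsud, option (C).
(D) ideshusheshid is wrong: it uses plural instead of singular for number.
(A) dekeshushedetsud is wrong: it uses class I instead of class II for noun class.
(B) ideshushedudets is wrong: it has the affixes in the wrong order.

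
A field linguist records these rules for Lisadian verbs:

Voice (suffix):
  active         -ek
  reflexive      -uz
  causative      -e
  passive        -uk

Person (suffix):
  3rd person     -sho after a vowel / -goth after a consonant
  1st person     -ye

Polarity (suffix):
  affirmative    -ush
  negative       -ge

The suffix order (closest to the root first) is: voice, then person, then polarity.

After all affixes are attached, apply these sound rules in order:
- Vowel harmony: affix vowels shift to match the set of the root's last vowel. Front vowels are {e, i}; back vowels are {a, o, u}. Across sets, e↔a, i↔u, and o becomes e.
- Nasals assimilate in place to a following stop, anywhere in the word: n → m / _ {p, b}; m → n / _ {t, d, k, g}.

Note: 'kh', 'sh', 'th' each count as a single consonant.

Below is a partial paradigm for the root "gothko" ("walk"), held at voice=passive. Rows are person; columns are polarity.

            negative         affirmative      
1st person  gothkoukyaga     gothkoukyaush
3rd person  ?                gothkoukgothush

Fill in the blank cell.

gothkoukgothga

Attach voice passive -uk → gothkouk.
Attach person 3rd person -goth (after consonant 'k') → gothkoukgoth.
Attach polarity negative -ge → gothkoukgothge.
Apply vowel harmony: gothkoukgothge → gothkoukgothga.
Nasal assimilation: no change.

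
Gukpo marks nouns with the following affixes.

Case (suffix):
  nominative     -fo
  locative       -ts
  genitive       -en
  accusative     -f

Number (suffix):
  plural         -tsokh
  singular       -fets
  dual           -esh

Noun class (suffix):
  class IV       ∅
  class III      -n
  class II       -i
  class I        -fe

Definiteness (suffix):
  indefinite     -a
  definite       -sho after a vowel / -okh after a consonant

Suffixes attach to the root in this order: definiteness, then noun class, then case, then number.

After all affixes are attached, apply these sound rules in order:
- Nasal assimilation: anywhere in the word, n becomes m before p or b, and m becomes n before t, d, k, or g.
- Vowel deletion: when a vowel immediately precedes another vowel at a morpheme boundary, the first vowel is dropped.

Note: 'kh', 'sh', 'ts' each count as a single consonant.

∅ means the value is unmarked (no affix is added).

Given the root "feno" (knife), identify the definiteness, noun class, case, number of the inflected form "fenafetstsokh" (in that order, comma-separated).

Segment: feno-a-fe-ts-tsokh.
definiteness: -a → indefinite.
noun class: -fe → class I.
case: -ts → locative.
number: -tsokh → plural.

indefinite, class I, locative, plural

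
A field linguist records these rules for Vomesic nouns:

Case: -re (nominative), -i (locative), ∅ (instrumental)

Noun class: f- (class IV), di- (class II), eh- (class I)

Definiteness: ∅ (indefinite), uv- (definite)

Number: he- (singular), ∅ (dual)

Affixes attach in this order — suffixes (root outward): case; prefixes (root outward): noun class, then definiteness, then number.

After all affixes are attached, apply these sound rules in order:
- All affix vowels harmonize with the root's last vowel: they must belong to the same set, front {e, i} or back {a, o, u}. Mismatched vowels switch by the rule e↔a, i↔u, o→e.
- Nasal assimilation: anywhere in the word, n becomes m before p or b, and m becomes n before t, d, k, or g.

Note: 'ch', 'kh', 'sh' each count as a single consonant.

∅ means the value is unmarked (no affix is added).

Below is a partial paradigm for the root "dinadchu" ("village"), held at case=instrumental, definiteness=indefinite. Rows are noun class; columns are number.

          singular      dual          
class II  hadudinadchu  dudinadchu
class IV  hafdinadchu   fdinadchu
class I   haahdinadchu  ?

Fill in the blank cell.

case = instrumental: zero marking, form stays dinadchu.
Attach noun class class I eh- → ehdinadchu.
definiteness = indefinite: zero marking, form stays ehdinadchu.
number = dual: zero marking, form stays ehdinadchu.
Apply vowel harmony: ehdinadchu → ahdinadchu.
Nasal assimilation: no change.

ahdinadchu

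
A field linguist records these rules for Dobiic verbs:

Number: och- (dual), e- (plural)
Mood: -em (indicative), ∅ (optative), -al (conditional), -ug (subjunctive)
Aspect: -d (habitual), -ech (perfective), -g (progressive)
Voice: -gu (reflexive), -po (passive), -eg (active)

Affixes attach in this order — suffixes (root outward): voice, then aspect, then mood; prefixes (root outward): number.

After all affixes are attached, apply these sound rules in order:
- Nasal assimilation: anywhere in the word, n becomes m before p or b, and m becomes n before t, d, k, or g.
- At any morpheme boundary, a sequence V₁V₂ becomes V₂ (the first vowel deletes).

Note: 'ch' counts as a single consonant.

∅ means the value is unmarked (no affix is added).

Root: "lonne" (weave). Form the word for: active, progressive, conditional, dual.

Attach voice active -eg → lonneeg.
Attach aspect progressive -g → lonneegg.
Attach mood conditional -al → lonneeggal.
Attach number dual och- → ochlonneeggal.
Nasal assimilation: no change.
Apply vowel deletion: ochlonneeggal → ochlonneggal.

ochlonneggal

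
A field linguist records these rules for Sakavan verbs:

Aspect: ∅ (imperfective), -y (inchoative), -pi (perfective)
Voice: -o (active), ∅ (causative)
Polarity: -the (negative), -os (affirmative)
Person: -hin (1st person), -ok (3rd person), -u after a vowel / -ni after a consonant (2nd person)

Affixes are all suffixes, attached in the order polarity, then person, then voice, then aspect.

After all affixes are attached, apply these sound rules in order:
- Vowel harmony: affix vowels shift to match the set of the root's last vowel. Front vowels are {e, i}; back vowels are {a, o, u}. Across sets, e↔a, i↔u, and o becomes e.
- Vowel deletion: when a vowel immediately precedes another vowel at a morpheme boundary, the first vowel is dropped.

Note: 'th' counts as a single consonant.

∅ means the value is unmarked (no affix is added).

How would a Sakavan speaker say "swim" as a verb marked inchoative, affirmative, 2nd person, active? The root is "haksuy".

haksuyosnoy

Attach polarity affirmative -os → haksuyos.
Attach person 2nd person -ni (after consonant 's') → haksuyosni.
Attach voice active -o → haksuyosnio.
Attach aspect inchoative -y → haksuyosnioy.
Apply vowel harmony: haksuyosnioy → haksuyosnuoy.
Apply vowel deletion: haksuyosnuoy → haksuyosnoy.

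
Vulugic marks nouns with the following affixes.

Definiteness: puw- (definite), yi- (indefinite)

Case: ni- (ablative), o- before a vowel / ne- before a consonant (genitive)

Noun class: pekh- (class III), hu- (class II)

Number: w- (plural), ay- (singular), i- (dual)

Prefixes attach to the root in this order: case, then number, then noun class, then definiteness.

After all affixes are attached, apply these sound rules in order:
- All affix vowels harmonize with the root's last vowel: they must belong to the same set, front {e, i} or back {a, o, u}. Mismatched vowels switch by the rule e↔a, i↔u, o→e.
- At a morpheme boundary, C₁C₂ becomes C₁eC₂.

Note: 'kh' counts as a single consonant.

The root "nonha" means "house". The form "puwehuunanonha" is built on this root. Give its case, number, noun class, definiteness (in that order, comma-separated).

Segment: puw-hu-i-ne-nonha.
case: o/ne- → genitive.
number: i- → dual.
noun class: hu- → class II.
definiteness: puw- → definite.

genitive, dual, class II, definite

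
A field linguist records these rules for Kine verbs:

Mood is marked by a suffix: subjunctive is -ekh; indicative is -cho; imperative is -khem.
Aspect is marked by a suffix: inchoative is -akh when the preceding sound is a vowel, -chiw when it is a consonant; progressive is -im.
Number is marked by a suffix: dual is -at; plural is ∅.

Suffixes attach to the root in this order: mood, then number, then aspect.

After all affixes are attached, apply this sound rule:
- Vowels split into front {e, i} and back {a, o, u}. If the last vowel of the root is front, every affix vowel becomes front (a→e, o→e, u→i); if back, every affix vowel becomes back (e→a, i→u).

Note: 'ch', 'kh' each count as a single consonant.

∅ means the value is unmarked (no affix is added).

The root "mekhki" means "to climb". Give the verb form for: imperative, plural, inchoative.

Attach mood imperative -khem → mekhkikhem.
number = plural: zero marking, form stays mekhkikhem.
Attach aspect inchoative -chiw (after consonant 'm') → mekhkikhemchiw.
Vowel harmony: no change.

mekhkikhemchiw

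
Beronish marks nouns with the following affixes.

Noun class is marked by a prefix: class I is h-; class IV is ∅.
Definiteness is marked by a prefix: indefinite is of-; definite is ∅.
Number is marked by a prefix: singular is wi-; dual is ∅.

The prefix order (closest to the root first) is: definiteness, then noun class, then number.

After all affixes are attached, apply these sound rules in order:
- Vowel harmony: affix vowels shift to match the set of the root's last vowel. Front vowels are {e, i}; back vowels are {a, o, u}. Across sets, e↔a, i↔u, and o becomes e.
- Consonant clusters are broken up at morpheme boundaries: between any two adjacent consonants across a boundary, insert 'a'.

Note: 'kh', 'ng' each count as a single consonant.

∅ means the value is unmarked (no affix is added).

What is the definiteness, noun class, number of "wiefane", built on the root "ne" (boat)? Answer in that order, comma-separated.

indefinite, class IV, singular

Segment: wi-of-ne.
definiteness: of- → indefinite.
noun class: ∅ → class IV.
number: wi- → singular.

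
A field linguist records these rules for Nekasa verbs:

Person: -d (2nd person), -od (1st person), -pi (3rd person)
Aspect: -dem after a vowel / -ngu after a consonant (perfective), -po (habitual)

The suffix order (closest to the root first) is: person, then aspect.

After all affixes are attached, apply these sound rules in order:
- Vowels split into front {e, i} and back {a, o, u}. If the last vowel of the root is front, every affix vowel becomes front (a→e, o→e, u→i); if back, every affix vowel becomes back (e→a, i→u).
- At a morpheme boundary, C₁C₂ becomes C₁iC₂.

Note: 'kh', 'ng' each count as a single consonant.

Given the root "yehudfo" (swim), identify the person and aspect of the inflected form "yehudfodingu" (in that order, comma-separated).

Segment: yehudfo-d-ngu.
person: -d → 2nd person.
aspect: -dem/ngu → perfective.

2nd person, perfective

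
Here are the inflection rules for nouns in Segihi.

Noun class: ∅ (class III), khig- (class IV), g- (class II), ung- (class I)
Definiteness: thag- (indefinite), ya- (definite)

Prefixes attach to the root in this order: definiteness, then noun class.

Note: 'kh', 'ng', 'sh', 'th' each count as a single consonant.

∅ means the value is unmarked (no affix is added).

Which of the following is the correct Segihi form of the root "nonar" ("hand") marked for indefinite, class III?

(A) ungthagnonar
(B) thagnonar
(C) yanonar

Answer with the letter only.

B

Attach definiteness indefinite thag- → thagnonar.
noun class = class III: zero marking, form stays thagnonar.
So the correct form is thagnonar, option (B).
(C) yanonar is wrong: it uses definite instead of indefinite for definiteness.
(A) ungthagnonar is wrong: it uses class I instead of class III for noun class.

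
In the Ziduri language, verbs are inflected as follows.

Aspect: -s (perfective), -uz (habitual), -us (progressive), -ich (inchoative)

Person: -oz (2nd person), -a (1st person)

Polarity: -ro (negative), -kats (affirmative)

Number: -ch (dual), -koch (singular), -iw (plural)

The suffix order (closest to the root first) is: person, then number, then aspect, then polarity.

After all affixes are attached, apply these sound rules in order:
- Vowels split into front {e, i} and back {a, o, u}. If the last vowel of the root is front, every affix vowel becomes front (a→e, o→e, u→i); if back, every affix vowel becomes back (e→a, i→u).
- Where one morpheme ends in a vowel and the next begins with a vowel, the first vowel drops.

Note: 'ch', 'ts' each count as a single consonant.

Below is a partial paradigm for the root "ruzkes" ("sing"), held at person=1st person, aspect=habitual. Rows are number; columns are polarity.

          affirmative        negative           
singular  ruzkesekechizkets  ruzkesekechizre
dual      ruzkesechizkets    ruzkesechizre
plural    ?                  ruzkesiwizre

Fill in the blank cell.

ruzkesiwizkets

Attach person 1st person -a → ruzkesa.
Attach number plural -iw → ruzkesaiw.
Attach aspect habitual -uz → ruzkesaiwuz.
Attach polarity affirmative -kats → ruzkesaiwuzkats.
Apply vowel harmony: ruzkesaiwuzkats → ruzkeseiwizkets.
Apply vowel deletion: ruzkeseiwizkets → ruzkesiwizkets.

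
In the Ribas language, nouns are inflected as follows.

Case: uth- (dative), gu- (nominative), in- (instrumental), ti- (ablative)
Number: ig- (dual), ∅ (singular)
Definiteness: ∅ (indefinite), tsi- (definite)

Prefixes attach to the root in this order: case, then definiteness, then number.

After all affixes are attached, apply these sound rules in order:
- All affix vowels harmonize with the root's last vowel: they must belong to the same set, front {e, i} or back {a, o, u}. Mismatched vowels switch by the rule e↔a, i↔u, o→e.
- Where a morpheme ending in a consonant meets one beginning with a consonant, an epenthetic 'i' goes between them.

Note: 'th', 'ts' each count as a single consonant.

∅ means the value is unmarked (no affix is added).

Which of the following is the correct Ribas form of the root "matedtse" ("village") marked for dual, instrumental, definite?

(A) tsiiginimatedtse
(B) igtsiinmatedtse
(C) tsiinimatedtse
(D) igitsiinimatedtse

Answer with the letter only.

Attach case instrumental in- → inmatedtse.
Attach definiteness definite tsi- → tsiinmatedtse.
Attach number dual ig- → igtsiinmatedtse.
Vowel harmony: no change.
Apply epenthesis: igtsiinmatedtse → igitsiinimatedtse.
So the correct form is igitsiinimatedtse, option (D).
(A) tsiiginimatedtse is wrong: it has the affixes in the wrong order.
(C) tsiinimatedtse is wrong: it uses singular instead of dual for number.
(B) igtsiinmatedtse is wrong: it fails to apply the sound rule(s).

D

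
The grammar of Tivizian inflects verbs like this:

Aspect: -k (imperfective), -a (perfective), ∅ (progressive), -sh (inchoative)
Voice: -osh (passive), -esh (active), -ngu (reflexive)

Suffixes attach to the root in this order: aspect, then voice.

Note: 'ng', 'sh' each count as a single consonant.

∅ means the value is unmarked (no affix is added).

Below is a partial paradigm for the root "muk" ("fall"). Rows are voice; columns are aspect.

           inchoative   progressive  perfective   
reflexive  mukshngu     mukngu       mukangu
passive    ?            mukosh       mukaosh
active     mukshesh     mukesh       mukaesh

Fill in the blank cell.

Attach aspect inchoative -sh → muksh.
Attach voice passive -osh → mukshosh.

mukshosh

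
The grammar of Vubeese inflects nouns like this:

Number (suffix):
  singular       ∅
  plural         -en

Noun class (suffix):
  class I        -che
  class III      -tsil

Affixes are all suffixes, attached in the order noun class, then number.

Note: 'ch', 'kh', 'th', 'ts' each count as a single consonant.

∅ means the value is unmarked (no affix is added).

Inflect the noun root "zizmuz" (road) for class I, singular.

Attach noun class class I -che → zizmuzche.
number = singular: zero marking, form stays zizmuzche.

zizmuzche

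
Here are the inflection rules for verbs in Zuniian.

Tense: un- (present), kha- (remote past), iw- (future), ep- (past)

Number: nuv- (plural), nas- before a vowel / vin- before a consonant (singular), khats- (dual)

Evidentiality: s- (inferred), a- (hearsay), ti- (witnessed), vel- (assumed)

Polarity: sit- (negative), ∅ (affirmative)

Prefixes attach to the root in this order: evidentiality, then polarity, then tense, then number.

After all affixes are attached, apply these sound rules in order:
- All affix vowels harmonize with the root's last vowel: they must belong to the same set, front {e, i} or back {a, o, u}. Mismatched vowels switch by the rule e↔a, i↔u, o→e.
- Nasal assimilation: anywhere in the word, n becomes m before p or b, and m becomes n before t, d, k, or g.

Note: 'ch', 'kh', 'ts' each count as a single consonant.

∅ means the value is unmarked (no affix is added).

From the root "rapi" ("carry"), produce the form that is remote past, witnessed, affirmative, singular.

Attach evidentiality witnessed ti- → tirapi.
polarity = affirmative: zero marking, form stays tirapi.
Attach tense remote past kha- → khatirapi.
Attach number singular vin- (before consonant 'kh') → vinkhatirapi.
Apply vowel harmony: vinkhatirapi → vinkhetirapi.
Nasal assimilation: no change.

vinkhetirapi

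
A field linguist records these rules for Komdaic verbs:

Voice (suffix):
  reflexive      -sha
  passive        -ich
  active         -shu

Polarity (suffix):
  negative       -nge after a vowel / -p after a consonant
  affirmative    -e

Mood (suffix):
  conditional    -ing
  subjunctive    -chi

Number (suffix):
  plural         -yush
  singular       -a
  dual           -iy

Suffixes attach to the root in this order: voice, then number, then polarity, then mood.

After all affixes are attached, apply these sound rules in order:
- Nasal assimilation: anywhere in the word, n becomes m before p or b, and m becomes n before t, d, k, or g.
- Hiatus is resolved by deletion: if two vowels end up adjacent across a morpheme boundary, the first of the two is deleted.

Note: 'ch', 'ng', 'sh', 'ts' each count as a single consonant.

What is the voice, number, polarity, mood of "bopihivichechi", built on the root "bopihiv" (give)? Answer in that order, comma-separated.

Segment: bopihiv-ich-a-e-chi.
voice: -ich → passive.
number: -a → singular.
polarity: -e → affirmative.
mood: -chi → subjunctive.

passive, singular, affirmative, subjunctive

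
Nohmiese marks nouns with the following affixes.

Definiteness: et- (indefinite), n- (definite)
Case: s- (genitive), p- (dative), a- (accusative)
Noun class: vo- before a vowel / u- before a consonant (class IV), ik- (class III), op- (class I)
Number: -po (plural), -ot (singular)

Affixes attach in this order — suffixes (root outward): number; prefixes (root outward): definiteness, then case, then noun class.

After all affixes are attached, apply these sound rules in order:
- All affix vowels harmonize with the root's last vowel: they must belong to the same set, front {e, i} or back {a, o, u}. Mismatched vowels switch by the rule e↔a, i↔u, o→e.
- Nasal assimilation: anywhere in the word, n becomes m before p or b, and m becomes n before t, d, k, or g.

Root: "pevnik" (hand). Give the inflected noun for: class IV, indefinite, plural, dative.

ipetpevnikpe

Attach definiteness indefinite et- → etpevnik.
Attach case dative p- → petpevnik.
Attach noun class class IV u- (before consonant 'p') → upetpevnik.
Attach number plural -po → upetpevnikpo.
Apply vowel harmony: upetpevnikpo → ipetpevnikpe.
Nasal assimilation: no change.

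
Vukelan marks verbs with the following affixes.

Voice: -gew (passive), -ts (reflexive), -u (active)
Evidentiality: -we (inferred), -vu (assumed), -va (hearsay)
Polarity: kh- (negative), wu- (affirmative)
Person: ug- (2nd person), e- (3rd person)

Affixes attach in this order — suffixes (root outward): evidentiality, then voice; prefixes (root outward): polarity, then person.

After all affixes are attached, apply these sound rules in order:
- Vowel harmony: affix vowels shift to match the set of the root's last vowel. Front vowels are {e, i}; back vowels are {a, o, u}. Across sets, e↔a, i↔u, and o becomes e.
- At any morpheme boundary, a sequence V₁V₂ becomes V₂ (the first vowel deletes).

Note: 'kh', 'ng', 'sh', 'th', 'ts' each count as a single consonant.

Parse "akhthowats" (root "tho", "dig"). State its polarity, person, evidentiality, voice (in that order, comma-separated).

negative, 3rd person, inferred, reflexive

Segment: e-kh-tho-we-ts.
polarity: kh- → negative.
person: e- → 3rd person.
evidentiality: -we → inferred.
voice: -ts → reflexive.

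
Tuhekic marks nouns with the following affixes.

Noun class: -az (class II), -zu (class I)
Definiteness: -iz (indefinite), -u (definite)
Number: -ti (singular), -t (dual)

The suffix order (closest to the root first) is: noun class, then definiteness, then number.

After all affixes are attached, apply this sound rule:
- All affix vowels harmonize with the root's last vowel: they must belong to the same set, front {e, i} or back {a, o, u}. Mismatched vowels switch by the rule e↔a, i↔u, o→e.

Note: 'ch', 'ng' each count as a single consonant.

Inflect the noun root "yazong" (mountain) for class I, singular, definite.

Attach noun class class I -zu → yazongzu.
Attach definiteness definite -u → yazongzuu.
Attach number singular -ti → yazongzuuti.
Apply vowel harmony: yazongzuuti → yazongzuutu.

yazongzuutu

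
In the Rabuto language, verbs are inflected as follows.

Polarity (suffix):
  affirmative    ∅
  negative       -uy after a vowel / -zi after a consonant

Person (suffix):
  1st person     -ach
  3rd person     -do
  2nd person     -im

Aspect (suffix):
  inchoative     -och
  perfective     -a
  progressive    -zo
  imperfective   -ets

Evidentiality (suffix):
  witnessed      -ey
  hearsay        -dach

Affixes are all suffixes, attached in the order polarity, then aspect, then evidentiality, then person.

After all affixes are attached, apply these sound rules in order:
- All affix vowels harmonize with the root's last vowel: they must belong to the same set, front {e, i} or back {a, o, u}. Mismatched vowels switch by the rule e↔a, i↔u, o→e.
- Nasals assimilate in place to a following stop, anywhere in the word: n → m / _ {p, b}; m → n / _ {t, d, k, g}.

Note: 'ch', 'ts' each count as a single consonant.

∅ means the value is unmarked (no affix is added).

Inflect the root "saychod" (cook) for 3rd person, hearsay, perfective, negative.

saychodzuadachdo

Attach polarity negative -zi (after consonant 'd') → saychodzi.
Attach aspect perfective -a → saychodzia.
Attach evidentiality hearsay -dach → saychodziadach.
Attach person 3rd person -do → saychodziadachdo.
Apply vowel harmony: saychodziadachdo → saychodzuadachdo.
Nasal assimilation: no change.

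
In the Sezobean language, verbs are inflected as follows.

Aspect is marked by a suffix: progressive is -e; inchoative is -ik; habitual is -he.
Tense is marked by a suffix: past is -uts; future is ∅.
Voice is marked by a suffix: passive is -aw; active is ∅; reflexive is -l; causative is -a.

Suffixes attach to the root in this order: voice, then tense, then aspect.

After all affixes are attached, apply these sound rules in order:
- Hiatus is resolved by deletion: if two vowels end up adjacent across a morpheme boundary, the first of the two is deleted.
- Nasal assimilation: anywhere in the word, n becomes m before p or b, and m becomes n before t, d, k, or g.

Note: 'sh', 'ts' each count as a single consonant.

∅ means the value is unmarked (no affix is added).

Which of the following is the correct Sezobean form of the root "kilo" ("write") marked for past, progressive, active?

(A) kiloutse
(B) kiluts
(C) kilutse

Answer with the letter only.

C

voice = active: zero marking, form stays kilo.
Attach tense past -uts → kilouts.
Attach aspect progressive -e → kiloutse.
Apply vowel deletion: kiloutse → kilutse.
Nasal assimilation: no change.
So the correct form is kilutse, option (C).
(B) kiluts is wrong: it has the affixes in the wrong order.
(A) kiloutse is wrong: it fails to apply the sound rule(s).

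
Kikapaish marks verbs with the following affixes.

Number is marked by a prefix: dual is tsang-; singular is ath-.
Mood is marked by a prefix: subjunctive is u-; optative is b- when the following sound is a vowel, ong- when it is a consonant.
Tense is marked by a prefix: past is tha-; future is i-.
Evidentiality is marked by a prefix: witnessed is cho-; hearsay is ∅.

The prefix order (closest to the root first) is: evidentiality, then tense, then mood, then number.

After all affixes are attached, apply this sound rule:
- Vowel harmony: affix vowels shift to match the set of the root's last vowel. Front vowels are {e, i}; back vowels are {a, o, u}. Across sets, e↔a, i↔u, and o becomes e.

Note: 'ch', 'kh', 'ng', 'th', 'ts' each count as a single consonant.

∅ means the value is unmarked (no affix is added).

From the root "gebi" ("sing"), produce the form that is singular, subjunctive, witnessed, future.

Attach evidentiality witnessed cho- → chogebi.
Attach tense future i- → ichogebi.
Attach mood subjunctive u- → uichogebi.
Attach number singular ath- → athuichogebi.
Apply vowel harmony: athuichogebi → ethiichegebi.

ethiichegebi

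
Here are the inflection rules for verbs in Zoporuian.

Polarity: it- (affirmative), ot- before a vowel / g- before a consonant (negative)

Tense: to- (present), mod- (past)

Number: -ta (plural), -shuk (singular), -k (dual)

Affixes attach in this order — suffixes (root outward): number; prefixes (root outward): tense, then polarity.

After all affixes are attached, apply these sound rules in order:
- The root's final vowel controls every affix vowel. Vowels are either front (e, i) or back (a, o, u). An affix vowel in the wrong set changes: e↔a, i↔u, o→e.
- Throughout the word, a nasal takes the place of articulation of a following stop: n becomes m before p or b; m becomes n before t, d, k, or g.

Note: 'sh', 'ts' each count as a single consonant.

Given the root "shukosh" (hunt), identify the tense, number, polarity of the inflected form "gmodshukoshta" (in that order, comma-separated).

past, plural, negative

Segment: g-mod-shukosh-ta.
tense: mod- → past.
number: -ta → plural.
polarity: ot/g- → negative.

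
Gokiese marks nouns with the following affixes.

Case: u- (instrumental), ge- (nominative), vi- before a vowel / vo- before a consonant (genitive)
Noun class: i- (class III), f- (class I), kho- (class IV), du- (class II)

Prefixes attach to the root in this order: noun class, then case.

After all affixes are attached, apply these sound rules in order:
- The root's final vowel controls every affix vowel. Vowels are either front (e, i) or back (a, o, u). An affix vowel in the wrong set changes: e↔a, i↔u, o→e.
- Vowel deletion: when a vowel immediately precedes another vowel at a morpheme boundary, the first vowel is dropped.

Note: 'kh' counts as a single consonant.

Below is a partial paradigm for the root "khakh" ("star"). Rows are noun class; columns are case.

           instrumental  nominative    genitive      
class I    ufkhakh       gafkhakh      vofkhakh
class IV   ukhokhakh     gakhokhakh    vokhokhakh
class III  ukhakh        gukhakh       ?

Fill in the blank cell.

vukhakh

Attach noun class class III i- → ikhakh.
Attach case genitive vi- (before vowel 'i') → viikhakh.
Apply vowel harmony: viikhakh → vuukhakh.
Apply vowel deletion: vuukhakh → vukhakh.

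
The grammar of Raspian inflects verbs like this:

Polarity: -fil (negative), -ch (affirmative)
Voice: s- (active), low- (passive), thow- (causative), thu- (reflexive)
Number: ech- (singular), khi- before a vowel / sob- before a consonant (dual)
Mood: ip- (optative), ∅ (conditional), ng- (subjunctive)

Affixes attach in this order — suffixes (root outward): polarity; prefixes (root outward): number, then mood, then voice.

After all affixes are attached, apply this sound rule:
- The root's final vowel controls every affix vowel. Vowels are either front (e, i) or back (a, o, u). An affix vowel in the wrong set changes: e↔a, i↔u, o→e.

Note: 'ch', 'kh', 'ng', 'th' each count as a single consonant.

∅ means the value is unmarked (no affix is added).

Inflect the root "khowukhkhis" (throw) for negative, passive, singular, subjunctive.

Attach number singular ech- → echkhowukhkhis.
Attach mood subjunctive ng- → ngechkhowukhkhis.
Attach voice passive low- → lowngechkhowukhkhis.
Attach polarity negative -fil → lowngechkhowukhkhisfil.
Apply vowel harmony: lowngechkhowukhkhisfil → lewngechkhowukhkhisfil.

lewngechkhowukhkhisfil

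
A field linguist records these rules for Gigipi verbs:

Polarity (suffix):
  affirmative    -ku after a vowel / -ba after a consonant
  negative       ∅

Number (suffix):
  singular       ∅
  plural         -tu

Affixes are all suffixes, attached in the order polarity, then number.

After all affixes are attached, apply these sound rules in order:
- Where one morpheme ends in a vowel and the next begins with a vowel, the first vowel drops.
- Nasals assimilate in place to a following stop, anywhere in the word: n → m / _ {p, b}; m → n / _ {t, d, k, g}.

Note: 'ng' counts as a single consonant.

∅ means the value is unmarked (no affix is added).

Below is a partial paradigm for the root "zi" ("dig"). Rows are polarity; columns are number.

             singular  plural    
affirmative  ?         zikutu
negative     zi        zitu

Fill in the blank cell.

Attach polarity affirmative -ku (after vowel 'i') → ziku.
number = singular: zero marking, form stays ziku.
Vowel deletion: no change.
Nasal assimilation: no change.

ziku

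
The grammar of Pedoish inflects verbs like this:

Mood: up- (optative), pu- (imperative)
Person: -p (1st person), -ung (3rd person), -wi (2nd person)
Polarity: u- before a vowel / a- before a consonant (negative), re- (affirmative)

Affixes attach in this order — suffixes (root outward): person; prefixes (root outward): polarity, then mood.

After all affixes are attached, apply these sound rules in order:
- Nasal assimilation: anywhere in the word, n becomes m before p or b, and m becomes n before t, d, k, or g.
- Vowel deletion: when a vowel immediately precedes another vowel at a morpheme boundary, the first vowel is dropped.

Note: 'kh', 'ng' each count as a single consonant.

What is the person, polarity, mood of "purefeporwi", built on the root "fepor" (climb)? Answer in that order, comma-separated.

Segment: pu-re-fepor-wi.
person: -wi → 2nd person.
polarity: re- → affirmative.
mood: pu- → imperative.

2nd person, affirmative, imperative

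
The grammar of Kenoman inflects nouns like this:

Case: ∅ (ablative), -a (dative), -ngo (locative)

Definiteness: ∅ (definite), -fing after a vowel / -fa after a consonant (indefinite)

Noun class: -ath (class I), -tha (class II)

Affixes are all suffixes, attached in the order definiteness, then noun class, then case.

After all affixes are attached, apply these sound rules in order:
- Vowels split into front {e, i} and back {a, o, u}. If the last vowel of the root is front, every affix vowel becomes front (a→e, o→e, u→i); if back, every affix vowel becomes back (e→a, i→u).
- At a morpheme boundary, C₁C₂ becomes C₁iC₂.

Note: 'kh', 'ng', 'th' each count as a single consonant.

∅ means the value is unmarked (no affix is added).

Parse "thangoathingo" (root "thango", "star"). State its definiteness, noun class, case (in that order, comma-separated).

definite, class I, locative

Segment: thango-ath-ngo.
definiteness: ∅ → definite.
noun class: -ath → class I.
case: -ngo → locative.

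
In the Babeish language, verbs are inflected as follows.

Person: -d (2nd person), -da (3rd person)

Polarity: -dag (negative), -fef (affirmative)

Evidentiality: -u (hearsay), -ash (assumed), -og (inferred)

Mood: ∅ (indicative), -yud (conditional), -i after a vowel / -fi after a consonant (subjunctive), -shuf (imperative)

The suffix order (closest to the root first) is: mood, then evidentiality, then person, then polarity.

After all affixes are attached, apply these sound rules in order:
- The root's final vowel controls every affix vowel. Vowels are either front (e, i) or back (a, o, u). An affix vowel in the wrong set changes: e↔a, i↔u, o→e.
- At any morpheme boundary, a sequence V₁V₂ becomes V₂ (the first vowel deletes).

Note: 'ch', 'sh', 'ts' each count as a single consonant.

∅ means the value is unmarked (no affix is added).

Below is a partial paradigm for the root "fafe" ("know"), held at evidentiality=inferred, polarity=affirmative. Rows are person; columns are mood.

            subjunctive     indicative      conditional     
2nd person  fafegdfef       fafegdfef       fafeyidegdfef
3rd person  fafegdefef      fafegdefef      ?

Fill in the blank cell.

Attach mood conditional -yud → fafeyud.
Attach evidentiality inferred -og → fafeyudog.
Attach person 3rd person -da → fafeyudogda.
Attach polarity affirmative -fef → fafeyudogdafef.
Apply vowel harmony: fafeyudogdafef → fafeyidegdefef.
Vowel deletion: no change.

fafeyidegdefef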